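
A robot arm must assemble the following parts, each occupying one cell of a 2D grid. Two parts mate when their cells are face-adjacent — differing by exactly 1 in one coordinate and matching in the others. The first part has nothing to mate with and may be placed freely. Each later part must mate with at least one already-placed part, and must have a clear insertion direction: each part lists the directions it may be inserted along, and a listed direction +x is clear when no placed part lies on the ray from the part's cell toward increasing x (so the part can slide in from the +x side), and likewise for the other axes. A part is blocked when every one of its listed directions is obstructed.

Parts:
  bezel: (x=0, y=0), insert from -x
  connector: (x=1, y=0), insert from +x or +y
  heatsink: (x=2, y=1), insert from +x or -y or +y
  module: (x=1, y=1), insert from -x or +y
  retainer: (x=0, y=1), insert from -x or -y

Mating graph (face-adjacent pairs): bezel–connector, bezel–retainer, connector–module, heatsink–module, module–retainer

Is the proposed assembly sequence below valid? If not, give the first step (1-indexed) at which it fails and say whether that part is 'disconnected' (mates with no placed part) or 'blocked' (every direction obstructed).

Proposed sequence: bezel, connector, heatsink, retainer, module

Invalid at step 3 (disconnected)

1. bezel@(0, 0) [-x clear] — {bezel}
2. connector@(1, 0) [+x clear] — {bezel, connector}
3. heatsink@(2, 1) — no placed neighbour ⇒ disconnected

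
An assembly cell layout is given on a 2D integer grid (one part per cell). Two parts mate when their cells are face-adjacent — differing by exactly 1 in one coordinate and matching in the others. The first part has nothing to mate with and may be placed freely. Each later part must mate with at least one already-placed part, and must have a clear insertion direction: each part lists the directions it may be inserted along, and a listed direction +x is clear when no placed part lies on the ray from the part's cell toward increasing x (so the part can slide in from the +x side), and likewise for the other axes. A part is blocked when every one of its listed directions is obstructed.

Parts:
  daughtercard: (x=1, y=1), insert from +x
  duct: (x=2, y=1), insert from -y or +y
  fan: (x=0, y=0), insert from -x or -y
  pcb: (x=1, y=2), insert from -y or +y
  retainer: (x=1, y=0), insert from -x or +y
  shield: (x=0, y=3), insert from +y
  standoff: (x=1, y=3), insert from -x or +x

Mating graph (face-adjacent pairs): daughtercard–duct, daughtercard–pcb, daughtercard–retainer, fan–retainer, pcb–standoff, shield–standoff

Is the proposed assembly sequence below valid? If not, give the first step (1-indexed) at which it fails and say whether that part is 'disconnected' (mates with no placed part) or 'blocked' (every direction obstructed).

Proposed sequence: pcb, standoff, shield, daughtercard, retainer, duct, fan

Valid

1. pcb@(1, 2) [-y clear] — {pcb}
2. standoff@(1, 3) [-x clear] — {pcb, standoff}
3. shield@(0, 3) [+y clear] — {pcb, shield, standoff}
4. daughtercard@(1, 1) [+x clear] — {daughtercard, pcb, shield, standoff}
5. retainer@(1, 0) [-x clear] — {daughtercard, pcb, retainer, shield, standoff}
6. duct@(2, 1) [-y clear] — {daughtercard, duct, pcb, retainer, shield, standoff}
7. fan@(0, 0) [-x clear] — {daughtercard, duct, fan, pcb, retainer, shield, standoff}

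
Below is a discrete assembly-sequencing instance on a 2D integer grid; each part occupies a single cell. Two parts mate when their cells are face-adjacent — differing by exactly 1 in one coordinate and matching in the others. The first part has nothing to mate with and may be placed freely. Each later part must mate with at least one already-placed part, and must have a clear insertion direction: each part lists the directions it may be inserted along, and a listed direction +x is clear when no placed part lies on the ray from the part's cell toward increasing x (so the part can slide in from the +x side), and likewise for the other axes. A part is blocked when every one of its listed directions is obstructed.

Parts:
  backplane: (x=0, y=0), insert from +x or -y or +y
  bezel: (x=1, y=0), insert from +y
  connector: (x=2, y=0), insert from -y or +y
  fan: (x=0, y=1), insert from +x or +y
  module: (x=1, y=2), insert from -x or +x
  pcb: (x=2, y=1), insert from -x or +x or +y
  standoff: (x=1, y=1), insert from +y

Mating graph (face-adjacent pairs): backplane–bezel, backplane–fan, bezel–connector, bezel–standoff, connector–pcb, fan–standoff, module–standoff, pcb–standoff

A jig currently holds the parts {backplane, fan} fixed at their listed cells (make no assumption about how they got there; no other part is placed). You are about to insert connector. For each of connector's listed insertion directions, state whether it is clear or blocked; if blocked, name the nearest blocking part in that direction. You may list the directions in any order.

+y: clear; -y: clear

-y: ray from connector(2, 0) has no placed part ⇒ clear
+y: ray from connector(2, 0) has no placed part ⇒ clear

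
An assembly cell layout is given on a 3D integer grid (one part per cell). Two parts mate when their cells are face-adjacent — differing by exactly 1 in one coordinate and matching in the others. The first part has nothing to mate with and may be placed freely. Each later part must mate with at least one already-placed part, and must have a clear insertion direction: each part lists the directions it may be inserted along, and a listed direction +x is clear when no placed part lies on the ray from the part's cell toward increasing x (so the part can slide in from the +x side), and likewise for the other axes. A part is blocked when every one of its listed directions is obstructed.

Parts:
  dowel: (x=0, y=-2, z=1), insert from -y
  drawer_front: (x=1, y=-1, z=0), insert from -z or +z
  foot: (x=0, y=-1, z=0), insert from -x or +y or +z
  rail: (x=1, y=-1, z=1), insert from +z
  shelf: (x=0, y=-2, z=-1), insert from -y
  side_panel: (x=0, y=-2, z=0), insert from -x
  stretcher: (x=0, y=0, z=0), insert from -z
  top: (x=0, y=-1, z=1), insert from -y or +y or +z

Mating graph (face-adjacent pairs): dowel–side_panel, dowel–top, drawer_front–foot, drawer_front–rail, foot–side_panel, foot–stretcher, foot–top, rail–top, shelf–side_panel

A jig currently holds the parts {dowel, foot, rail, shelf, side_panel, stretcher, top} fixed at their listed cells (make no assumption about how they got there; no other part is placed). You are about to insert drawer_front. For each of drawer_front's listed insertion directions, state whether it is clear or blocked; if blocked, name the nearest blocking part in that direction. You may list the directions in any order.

-z: ray from drawer_front(1, -1, 0) has no placed part ⇒ clear
+z: nearest on ray is rail@(1, -1, 1) ⇒ blocked

+z: blocked by rail; -z: clear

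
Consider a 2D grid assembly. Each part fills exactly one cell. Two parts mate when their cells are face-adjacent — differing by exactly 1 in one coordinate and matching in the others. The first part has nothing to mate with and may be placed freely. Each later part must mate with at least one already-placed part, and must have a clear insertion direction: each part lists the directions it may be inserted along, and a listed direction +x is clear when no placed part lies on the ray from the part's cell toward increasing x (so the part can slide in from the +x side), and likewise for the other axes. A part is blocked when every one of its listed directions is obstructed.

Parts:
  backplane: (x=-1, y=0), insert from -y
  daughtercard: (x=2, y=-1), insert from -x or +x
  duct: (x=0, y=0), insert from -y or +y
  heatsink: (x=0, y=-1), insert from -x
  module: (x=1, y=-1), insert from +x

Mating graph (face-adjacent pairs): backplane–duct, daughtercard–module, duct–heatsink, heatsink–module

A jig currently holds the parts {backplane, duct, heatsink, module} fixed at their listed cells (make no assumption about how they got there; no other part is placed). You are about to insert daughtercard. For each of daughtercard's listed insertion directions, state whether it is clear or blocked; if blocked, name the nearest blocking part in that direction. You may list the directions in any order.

+x: clear; -x: blocked by module

-x: nearest on ray is module@(1, -1) ⇒ blocked
+x: ray from daughtercard(2, -1) has no placed part ⇒ clear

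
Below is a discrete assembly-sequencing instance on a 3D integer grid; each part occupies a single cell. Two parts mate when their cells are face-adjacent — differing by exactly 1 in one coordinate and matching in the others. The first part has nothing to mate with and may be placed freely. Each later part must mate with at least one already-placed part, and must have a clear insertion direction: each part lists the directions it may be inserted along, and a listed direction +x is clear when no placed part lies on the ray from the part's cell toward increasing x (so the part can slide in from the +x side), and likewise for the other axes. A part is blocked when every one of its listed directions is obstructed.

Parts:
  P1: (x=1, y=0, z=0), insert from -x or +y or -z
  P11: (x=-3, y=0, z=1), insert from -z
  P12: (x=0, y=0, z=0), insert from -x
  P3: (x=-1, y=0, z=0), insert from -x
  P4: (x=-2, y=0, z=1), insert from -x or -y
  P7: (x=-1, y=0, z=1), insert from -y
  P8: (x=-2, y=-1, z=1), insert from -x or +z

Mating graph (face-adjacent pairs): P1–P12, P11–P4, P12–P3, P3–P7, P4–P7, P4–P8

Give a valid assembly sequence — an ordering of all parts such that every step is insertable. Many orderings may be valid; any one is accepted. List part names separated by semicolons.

P1; P12; P3; P7; P4; P11; P8

1. P1@(1, 0, 0) [-x clear] — {P1}
2. P12@(0, 0, 0) [-x clear] — {P1, P12}
3. P3@(-1, 0, 0) [-x clear] — {P1, P12, P3}
4. P7@(-1, 0, 1) [-y clear] — {P1, P12, P3, P7}
5. P4@(-2, 0, 1) [-x clear] — {P1, P12, P3, P4, P7}
6. P11@(-3, 0, 1) [-z clear] — {P1, P11, P12, P3, P4, P7}
7. P8@(-2, -1, 1) [-x clear] — {P1, P11, P12, P3, P4, P7, P8}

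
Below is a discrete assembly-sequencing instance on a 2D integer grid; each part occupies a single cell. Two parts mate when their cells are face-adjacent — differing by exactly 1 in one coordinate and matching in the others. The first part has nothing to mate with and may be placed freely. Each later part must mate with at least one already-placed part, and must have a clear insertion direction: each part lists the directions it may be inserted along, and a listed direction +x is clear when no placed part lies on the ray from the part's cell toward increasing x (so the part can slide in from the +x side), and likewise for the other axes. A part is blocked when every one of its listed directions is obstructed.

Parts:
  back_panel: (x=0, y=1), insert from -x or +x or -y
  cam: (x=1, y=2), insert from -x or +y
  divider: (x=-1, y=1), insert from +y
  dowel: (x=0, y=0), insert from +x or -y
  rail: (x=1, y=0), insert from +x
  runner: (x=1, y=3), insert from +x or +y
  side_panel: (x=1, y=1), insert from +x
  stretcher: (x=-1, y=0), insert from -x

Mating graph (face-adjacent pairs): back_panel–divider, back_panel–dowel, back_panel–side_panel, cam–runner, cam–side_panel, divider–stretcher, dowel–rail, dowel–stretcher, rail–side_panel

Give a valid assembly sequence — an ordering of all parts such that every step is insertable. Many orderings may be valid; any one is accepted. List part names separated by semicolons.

back_panel; side_panel; dowel; stretcher; divider; cam; runner; rail

1. back_panel@(0, 1) [-x clear] — {back_panel}
2. side_panel@(1, 1) [+x clear] — {back_panel, side_panel}
3. dowel@(0, 0) [+x clear] — {back_panel, dowel, side_panel}
4. stretcher@(-1, 0) [-x clear] — {back_panel, dowel, side_panel, stretcher}
5. divider@(-1, 1) [+y clear] — {back_panel, divider, dowel, side_panel, stretcher}
6. cam@(1, 2) [-x clear] — {back_panel, cam, divider, dowel, side_panel, stretcher}
7. runner@(1, 3) [+x clear] — {back_panel, cam, divider, dowel, runner, side_panel, stretcher}
8. rail@(1, 0) [+x clear] — {back_panel, cam, divider, dowel, rail, runner, side_panel, stretcher}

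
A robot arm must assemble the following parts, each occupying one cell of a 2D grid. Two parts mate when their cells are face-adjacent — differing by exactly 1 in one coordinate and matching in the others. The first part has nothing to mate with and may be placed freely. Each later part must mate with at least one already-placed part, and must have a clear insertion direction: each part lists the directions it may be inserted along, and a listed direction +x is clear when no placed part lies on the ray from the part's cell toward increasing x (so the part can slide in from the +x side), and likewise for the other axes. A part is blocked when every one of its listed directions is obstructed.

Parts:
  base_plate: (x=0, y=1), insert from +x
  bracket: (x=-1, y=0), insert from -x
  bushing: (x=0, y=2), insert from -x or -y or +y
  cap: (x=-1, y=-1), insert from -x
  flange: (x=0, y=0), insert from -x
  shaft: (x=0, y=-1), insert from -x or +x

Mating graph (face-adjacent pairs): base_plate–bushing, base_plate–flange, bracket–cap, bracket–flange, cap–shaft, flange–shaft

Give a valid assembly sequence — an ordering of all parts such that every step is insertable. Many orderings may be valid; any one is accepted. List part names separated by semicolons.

cap; shaft; flange; bracket; base_plate; bushing

1. cap@(-1, -1) [-x clear] — {cap}
2. shaft@(0, -1) [+x clear] — {cap, shaft}
3. flange@(0, 0) [-x clear] — {cap, flange, shaft}
4. bracket@(-1, 0) [-x clear] — {bracket, cap, flange, shaft}
5. base_plate@(0, 1) [+x clear] — {base_plate, bracket, cap, flange, shaft}
6. bushing@(0, 2) [-x clear] — {base_plate, bracket, bushing, cap, flange, shaft}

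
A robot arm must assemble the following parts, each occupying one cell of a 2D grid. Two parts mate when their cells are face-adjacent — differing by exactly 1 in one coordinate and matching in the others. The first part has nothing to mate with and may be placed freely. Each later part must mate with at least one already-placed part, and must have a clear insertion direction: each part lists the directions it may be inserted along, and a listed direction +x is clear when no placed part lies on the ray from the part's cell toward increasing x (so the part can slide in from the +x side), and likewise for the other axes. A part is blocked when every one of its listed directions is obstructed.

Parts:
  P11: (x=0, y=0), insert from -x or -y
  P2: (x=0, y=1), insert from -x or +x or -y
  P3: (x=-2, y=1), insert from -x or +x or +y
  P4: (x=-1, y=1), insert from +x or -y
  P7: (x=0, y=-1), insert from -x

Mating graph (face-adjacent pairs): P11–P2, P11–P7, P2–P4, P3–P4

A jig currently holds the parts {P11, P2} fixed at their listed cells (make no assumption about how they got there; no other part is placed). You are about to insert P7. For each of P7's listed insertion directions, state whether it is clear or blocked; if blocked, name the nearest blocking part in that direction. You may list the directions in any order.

-x: clear

-x: ray from P7(0, -1) has no placed part ⇒ clear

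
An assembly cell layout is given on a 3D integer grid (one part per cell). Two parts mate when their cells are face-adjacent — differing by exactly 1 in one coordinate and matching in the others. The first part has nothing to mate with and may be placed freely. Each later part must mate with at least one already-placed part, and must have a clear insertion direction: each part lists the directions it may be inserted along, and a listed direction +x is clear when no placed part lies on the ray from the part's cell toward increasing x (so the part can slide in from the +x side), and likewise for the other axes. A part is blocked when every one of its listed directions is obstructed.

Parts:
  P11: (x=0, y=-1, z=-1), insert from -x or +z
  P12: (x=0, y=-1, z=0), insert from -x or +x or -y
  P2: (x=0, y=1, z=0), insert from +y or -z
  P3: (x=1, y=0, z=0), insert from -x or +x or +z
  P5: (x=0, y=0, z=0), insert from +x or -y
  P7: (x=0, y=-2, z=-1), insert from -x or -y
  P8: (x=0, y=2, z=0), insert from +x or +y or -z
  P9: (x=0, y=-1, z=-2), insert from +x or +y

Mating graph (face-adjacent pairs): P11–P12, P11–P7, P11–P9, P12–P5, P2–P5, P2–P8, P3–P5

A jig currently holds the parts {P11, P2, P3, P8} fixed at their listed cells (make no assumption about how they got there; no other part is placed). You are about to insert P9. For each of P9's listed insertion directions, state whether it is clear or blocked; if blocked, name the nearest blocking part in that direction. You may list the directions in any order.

+x: ray from P9(0, -1, -2) has no placed part ⇒ clear
+y: ray from P9(0, -1, -2) has no placed part ⇒ clear

+x: clear; +y: clear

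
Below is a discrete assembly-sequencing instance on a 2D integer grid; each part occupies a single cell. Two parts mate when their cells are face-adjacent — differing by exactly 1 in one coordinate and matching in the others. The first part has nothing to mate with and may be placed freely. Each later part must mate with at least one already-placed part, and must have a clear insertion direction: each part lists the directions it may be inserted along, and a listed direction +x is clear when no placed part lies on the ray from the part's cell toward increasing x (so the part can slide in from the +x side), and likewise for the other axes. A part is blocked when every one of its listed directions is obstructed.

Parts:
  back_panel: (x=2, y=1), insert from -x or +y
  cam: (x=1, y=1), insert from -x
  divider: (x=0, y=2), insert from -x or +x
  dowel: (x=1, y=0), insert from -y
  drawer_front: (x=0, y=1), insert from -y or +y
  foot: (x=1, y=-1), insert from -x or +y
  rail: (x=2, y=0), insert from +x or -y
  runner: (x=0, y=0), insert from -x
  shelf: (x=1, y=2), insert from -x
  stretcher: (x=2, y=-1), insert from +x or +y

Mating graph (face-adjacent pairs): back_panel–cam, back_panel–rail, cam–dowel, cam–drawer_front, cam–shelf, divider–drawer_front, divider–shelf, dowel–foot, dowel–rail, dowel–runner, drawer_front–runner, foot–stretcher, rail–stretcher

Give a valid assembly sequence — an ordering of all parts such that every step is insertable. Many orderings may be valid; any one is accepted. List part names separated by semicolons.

1. cam@(1, 1) [-x clear] — {cam}
2. dowel@(1, 0) [-y clear] — {cam, dowel}
3. foot@(1, -1) [-x clear] — {cam, dowel, foot}
4. stretcher@(2, -1) [+x clear] — {cam, dowel, foot, stretcher}
5. rail@(2, 0) [+x clear] — {cam, dowel, foot, rail, stretcher}
6. drawer_front@(0, 1) [-y clear] — {cam, dowel, drawer_front, foot, rail, stretcher}
7. shelf@(1, 2) [-x clear] — {cam, dowel, drawer_front, foot, rail, shelf, stretcher}
8. divider@(0, 2) [-x clear] — {cam, divider, dowel, drawer_front, foot, rail, shelf, stretcher}
9. back_panel@(2, 1) [+y clear] — {back_panel, cam, divider, dowel, drawer_front, foot, rail, shelf, stretcher}
10. runner@(0, 0) [-x clear] — {back_panel, cam, divider, dowel, drawer_front, foot, rail, runner, shelf, stretcher}

cam; dowel; foot; stretcher; rail; drawer_front; shelf; divider; back_panel; runner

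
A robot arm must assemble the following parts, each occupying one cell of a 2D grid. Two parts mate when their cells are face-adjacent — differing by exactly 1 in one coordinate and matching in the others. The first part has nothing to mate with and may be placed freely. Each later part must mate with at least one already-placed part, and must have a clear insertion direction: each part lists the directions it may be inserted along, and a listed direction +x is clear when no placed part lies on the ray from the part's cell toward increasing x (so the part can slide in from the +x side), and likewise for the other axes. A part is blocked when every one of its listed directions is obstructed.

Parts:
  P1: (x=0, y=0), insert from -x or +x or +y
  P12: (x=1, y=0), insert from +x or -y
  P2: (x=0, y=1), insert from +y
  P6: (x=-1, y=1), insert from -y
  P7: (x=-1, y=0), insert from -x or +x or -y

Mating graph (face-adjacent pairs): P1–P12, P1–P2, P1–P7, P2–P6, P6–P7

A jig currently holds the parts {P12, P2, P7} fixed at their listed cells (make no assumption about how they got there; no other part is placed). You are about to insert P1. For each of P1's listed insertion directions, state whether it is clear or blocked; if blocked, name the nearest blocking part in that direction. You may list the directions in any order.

+x: blocked by P12; +y: blocked by P2; -x: blocked by P7

-x: nearest on ray is P7@(-1, 0) ⇒ blocked
+x: nearest on ray is P12@(1, 0) ⇒ blocked
+y: nearest on ray is P2@(0, 1) ⇒ blocked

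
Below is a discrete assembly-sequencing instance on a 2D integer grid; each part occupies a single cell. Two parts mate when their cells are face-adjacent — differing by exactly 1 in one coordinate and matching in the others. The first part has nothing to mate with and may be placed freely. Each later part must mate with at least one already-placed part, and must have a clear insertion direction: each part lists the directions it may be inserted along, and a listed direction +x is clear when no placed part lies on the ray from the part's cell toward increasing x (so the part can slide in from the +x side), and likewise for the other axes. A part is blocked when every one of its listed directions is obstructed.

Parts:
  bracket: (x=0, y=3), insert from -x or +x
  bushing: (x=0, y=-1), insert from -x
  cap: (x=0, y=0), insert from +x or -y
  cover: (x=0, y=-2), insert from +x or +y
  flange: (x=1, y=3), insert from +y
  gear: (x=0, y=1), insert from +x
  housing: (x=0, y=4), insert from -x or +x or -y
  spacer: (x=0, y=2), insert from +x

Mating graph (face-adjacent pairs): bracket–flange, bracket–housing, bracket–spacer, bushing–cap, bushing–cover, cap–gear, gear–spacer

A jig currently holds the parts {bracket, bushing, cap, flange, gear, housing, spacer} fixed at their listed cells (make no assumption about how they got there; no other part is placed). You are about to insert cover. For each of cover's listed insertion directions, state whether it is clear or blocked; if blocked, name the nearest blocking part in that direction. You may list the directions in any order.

+x: clear; +y: blocked by bushing

+x: ray from cover(0, -2) has no placed part ⇒ clear
+y: nearest on ray is bushing@(0, -1) ⇒ blocked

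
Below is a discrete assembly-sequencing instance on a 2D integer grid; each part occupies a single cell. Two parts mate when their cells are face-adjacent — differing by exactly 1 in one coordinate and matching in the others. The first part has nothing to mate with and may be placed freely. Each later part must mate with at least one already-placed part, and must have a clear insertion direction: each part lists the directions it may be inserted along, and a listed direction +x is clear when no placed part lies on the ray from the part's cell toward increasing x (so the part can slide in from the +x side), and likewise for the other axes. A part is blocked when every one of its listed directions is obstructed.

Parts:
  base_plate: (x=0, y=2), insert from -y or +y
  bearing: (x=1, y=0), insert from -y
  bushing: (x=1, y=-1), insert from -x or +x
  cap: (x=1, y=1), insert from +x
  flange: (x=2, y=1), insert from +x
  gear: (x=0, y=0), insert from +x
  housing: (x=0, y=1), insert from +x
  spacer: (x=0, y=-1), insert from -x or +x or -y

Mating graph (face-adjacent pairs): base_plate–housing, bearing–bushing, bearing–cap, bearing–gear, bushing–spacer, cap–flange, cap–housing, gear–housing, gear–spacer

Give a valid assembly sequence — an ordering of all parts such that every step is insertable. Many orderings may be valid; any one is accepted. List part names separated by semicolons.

1. housing@(0, 1) [+x clear] — {housing}
2. base_plate@(0, 2) [+y clear] — {base_plate, housing}
3. cap@(1, 1) [+x clear] — {base_plate, cap, housing}
4. flange@(2, 1) [+x clear] — {base_plate, cap, flange, housing}
5. gear@(0, 0) [+x clear] — {base_plate, cap, flange, gear, housing}
6. bearing@(1, 0) [-y clear] — {base_plate, bearing, cap, flange, gear, housing}
7. bushing@(1, -1) [-x clear] — {base_plate, bearing, bushing, cap, flange, gear, housing}
8. spacer@(0, -1) [-x clear] — {base_plate, bearing, bushing, cap, flange, gear, housing, spacer}

housing; base_plate; cap; flange; gear; bearing; bushing; spacer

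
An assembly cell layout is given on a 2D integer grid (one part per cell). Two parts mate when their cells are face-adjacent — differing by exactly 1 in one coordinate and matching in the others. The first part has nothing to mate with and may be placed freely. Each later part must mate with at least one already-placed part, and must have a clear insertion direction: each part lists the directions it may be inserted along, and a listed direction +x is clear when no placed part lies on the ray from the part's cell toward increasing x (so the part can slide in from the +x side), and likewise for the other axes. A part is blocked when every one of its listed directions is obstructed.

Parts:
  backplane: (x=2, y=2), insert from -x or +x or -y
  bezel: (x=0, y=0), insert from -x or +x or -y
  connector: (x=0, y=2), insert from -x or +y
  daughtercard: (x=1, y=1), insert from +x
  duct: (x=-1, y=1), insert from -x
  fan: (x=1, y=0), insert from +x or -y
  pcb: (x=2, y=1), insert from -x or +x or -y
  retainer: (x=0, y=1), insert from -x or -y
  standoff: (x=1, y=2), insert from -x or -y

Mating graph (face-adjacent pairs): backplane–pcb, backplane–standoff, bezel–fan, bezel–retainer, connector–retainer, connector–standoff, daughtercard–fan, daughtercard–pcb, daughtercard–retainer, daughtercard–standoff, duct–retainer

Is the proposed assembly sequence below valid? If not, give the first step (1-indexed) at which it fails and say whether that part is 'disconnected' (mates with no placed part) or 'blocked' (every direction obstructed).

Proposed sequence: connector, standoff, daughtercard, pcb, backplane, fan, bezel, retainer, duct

Valid

1. connector@(0, 2) [-x clear] — {connector}
2. standoff@(1, 2) [-y clear] — {connector, standoff}
3. daughtercard@(1, 1) [+x clear] — {connector, daughtercard, standoff}
4. pcb@(2, 1) [+x clear] — {connector, daughtercard, pcb, standoff}
5. backplane@(2, 2) [+x clear] — {backplane, connector, daughtercard, pcb, standoff}
6. fan@(1, 0) [+x clear] — {backplane, connector, daughtercard, fan, pcb, standoff}
7. bezel@(0, 0) [-x clear] — {backplane, bezel, connector, daughtercard, fan, pcb, standoff}
8. retainer@(0, 1) [-x clear] — {backplane, bezel, connector, daughtercard, fan, pcb, retainer, standoff}
9. duct@(-1, 1) [-x clear] — {backplane, bezel, connector, daughtercard, duct, fan, pcb, retainer, standoff}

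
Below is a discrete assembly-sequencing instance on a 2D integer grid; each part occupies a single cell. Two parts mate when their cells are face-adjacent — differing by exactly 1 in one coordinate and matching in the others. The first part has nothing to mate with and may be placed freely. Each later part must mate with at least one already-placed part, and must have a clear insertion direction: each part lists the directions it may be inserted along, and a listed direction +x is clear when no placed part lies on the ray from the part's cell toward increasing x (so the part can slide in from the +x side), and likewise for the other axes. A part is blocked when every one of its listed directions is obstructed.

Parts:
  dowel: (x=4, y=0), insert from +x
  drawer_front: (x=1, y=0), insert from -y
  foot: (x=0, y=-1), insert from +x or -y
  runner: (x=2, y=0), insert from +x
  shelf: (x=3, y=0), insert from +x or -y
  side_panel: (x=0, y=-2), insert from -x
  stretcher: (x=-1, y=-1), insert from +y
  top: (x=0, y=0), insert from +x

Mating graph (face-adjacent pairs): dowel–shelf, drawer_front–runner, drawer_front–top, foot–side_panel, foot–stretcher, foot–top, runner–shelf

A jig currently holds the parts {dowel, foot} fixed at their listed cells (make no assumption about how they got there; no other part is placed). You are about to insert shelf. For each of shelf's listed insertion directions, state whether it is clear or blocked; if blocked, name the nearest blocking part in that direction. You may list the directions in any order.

+x: nearest on ray is dowel@(4, 0) ⇒ blocked
-y: ray from shelf(3, 0) has no placed part ⇒ clear

+x: blocked by dowel; -y: clear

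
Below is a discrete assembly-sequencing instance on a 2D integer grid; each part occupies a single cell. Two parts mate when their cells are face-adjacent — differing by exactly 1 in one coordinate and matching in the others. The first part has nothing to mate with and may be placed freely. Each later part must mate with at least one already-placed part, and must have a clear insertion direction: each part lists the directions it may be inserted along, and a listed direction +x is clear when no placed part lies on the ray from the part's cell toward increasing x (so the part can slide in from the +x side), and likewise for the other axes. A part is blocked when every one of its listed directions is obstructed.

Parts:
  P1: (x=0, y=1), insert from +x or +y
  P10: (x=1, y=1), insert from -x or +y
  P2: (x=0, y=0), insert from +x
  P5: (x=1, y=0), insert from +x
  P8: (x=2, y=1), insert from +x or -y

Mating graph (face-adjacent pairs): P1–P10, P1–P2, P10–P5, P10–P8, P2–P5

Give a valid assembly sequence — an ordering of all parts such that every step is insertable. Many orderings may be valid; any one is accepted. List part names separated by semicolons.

1. P1@(0, 1) [+x clear] — {P1}
2. P2@(0, 0) [+x clear] — {P1, P2}
3. P5@(1, 0) [+x clear] — {P1, P2, P5}
4. P10@(1, 1) [+y clear] — {P1, P10, P2, P5}
5. P8@(2, 1) [+x clear] — {P1, P10, P2, P5, P8}

P1; P2; P5; P10; P8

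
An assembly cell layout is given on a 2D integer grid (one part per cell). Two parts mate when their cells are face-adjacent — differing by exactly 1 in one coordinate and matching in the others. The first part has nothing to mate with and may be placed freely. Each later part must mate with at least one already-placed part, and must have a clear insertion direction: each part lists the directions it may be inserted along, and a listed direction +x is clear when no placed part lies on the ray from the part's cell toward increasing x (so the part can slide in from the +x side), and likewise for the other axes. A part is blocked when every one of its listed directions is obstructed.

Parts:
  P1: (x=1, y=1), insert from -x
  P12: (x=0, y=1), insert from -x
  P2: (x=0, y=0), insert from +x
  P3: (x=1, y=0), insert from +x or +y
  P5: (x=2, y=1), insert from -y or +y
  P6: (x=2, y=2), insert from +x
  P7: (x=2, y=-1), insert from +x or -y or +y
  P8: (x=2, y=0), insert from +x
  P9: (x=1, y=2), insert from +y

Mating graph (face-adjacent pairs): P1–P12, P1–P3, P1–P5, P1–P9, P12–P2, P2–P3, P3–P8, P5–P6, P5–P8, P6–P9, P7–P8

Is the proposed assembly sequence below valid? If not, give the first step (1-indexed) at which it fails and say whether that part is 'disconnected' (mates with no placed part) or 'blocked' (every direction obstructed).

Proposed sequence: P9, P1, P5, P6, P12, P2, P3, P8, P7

Valid

1. P9@(1, 2) [+y clear] — {P9}
2. P1@(1, 1) [-x clear] — {P1, P9}
3. P5@(2, 1) [-y clear] — {P1, P5, P9}
4. P6@(2, 2) [+x clear] — {P1, P5, P6, P9}
5. P12@(0, 1) [-x clear] — {P1, P12, P5, P6, P9}
6. P2@(0, 0) [+x clear] — {P1, P12, P2, P5, P6, P9}
7. P3@(1, 0) [+x clear] — {P1, P12, P2, P3, P5, P6, P9}
8. P8@(2, 0) [+x clear] — {P1, P12, P2, P3, P5, P6, P8, P9}
9. P7@(2, -1) [+x clear] — {P1, P12, P2, P3, P5, P6, P7, P8, P9}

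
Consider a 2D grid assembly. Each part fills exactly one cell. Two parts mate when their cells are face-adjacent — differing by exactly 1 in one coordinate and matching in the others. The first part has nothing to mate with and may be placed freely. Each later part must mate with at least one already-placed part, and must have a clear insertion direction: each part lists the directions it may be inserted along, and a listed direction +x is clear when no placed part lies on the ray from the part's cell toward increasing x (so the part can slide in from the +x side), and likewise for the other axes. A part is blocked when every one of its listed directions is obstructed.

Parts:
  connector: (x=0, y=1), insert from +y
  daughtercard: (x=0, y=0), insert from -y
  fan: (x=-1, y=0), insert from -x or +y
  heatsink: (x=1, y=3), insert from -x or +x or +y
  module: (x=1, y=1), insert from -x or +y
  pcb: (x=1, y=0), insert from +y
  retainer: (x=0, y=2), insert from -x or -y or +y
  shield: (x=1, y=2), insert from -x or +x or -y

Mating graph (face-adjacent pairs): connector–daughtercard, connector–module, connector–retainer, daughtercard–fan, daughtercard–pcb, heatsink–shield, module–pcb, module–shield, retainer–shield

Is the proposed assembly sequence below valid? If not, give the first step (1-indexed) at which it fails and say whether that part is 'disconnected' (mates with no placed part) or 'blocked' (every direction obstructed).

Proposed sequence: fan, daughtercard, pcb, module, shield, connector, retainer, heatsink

1. fan@(-1, 0) [-x clear] — {fan}
2. daughtercard@(0, 0) [-y clear] — {daughtercard, fan}
3. pcb@(1, 0) [+y clear] — {daughtercard, fan, pcb}
4. module@(1, 1) [-x clear] — {daughtercard, fan, module, pcb}
5. shield@(1, 2) [-x clear] — {daughtercard, fan, module, pcb, shield}
6. connector@(0, 1) [+y clear] — {connector, daughtercard, fan, module, pcb, shield}
7. retainer@(0, 2) [-x clear] — {connector, daughtercard, fan, module, pcb, retainer, shield}
8. heatsink@(1, 3) [-x clear] — {connector, daughtercard, fan, heatsink, module, pcb, retainer, shield}

Valid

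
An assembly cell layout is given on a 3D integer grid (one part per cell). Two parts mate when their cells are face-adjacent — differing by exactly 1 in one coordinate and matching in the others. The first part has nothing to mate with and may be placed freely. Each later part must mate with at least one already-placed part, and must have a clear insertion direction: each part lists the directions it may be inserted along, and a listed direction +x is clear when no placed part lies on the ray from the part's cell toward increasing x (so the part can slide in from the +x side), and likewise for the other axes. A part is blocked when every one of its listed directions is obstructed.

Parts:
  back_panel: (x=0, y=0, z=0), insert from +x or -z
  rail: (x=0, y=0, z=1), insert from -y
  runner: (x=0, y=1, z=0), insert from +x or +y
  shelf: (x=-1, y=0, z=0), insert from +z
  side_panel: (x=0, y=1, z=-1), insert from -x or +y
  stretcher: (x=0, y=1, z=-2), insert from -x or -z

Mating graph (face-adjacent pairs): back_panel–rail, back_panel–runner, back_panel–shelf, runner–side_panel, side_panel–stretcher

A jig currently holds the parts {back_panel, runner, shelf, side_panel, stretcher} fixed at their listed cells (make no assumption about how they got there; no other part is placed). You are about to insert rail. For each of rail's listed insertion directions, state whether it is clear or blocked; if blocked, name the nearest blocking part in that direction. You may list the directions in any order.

-y: clear

-y: ray from rail(0, 0, 1) has no placed part ⇒ clear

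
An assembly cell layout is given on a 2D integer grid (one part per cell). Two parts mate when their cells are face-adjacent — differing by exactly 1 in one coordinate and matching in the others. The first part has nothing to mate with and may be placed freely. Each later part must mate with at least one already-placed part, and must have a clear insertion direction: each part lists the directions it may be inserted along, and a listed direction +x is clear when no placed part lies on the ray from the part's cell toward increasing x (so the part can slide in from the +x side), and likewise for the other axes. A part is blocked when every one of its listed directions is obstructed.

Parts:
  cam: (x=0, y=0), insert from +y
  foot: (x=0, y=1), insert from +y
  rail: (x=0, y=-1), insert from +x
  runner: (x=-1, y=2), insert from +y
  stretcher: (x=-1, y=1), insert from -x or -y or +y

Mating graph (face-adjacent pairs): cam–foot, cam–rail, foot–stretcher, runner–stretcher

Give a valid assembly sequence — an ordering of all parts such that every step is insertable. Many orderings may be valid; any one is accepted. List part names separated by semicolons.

rail; cam; foot; stretcher; runner

1. rail@(0, -1) [+x clear] — {rail}
2. cam@(0, 0) [+y clear] — {cam, rail}
3. foot@(0, 1) [+y clear] — {cam, foot, rail}
4. stretcher@(-1, 1) [-x clear] — {cam, foot, rail, stretcher}
5. runner@(-1, 2) [+y clear] — {cam, foot, rail, runner, stretcher}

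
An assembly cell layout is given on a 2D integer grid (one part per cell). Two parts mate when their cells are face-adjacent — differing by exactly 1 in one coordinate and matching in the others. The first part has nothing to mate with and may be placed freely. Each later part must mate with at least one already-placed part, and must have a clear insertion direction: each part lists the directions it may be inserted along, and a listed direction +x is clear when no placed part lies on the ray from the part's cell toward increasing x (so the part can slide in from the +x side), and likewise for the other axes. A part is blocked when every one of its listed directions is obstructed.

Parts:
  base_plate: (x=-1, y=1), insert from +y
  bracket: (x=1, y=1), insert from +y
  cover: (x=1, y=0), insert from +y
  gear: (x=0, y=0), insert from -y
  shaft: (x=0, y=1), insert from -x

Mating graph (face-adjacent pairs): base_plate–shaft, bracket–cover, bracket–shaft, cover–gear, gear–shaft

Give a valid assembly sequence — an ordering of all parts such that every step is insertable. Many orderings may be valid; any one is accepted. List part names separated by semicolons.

cover; bracket; shaft; base_plate; gear

1. cover@(1, 0) [+y clear] — {cover}
2. bracket@(1, 1) [+y clear] — {bracket, cover}
3. shaft@(0, 1) [-x clear] — {bracket, cover, shaft}
4. base_plate@(-1, 1) [+y clear] — {base_plate, bracket, cover, shaft}
5. gear@(0, 0) [-y clear] — {base_plate, bracket, cover, gear, shaft}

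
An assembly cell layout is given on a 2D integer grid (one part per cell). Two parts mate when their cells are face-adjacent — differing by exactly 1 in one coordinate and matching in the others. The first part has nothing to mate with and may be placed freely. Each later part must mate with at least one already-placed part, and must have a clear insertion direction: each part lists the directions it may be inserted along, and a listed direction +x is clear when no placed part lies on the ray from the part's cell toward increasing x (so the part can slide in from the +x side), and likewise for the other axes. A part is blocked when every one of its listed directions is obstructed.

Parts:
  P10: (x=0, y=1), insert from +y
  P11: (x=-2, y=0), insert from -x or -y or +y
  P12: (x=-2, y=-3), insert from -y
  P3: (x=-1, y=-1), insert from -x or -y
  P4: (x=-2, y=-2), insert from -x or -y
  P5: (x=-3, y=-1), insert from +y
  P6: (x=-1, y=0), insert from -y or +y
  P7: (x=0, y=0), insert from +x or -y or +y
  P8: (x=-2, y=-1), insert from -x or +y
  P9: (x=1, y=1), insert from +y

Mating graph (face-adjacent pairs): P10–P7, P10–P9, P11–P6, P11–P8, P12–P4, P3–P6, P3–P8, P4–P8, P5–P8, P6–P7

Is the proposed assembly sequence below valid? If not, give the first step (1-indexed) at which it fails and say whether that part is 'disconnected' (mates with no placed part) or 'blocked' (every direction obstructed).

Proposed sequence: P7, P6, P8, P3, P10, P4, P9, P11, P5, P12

Invalid at step 3 (disconnected)

1. P7@(0, 0) [+x clear] — {P7}
2. P6@(-1, 0) [-y clear] — {P6, P7}
3. P8@(-2, -1) — no placed neighbour ⇒ disconnected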